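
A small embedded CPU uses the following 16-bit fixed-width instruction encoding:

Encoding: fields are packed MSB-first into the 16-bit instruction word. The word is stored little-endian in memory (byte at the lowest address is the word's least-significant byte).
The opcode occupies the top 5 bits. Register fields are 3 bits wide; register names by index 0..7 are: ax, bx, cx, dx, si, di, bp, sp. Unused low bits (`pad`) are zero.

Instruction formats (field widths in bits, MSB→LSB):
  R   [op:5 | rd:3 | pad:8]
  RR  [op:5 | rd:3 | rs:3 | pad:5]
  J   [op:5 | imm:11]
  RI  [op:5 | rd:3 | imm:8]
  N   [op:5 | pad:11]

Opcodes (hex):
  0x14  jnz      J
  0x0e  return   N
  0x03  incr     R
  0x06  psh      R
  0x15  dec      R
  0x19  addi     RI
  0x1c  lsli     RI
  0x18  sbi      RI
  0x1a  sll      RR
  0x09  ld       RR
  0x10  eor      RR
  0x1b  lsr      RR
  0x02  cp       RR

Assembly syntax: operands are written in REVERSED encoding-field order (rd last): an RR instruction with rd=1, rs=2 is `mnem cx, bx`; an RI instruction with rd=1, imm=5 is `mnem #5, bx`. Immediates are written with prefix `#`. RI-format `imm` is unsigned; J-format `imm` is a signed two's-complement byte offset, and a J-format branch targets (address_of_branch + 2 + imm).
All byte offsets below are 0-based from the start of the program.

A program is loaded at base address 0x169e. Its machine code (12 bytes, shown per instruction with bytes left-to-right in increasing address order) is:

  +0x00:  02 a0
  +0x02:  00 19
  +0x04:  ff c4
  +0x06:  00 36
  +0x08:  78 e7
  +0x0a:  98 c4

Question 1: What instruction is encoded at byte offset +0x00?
jnz #2

+0x00: 02 a0 ⇒ word 0xa002 (little)
  opcode bits[15:11]=0x14: jnz/J
  imm@[10:0]=0x2 ⇒ #2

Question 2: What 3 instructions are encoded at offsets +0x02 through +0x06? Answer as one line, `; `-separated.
off 0x02: read 00 19 as little → 0x1900
  op=0x1900>>11=0x3 ⇒ incr (R)
  rd@[10:8]=0x1 ⇒ bx
off 0x04: read ff c4 as little → 0xc4ff
  op=0xc4ff>>11=0x18 ⇒ sbi (RI)
  rd@[10:8]=0x4 ⇒ si
  imm@[7:0]=0xff ⇒ #255
off 0x06: read 00 36 as little → 0x3600
  op=0x3600>>11=0x6 ⇒ psh (R)
  rd@[10:8]=0x6 ⇒ bp

incr bx; sbi #255, si; psh bp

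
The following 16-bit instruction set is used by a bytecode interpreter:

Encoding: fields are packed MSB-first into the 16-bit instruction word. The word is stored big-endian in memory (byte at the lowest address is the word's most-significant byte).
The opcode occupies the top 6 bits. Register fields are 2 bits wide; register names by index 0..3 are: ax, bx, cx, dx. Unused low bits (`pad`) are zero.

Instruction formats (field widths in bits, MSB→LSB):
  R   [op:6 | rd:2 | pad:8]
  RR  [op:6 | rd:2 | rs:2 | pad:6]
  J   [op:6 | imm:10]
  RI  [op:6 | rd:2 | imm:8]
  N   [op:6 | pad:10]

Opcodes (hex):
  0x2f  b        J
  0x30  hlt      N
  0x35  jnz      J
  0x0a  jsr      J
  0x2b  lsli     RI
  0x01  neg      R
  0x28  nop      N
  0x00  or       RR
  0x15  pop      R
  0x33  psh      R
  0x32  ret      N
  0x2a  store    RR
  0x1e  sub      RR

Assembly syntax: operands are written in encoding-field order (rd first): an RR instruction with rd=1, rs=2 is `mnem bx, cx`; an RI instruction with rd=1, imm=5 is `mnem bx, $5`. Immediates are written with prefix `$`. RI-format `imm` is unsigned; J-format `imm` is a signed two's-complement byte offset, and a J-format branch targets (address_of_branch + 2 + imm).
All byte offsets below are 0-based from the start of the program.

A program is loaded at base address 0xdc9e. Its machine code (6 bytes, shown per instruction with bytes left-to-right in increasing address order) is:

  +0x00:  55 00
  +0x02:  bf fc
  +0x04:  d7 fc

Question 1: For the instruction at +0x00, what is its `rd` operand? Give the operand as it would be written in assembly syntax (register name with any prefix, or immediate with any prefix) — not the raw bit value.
[00] 55 00 → 0x5500
  op=0x5500>>10=0x15 ⇒ pop (R)
  [9:8] rd=1 = bx

bx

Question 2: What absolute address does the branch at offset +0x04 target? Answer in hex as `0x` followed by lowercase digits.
[04] d7 fc → 0xd7fc
  op=0xd7fc>>10=0x35 ⇒ jnz (J)
  [9:0] imm=1020 (s10→-4) = $-4
  target = base 0xdc9e + off 0x04 + 2 + imm -4 = 0xdca0

0xdca0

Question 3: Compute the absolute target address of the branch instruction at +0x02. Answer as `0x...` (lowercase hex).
0xdc9e

off 0x02: read bf fc as big → 0xbffc
  op=0xbffc>>10=0x2f ⇒ b (J)
  [9:0] imm=1020 (s10→-4) = $-4
  target = base 0xdc9e + off 0x02 + 2 + imm -4 = 0xdc9e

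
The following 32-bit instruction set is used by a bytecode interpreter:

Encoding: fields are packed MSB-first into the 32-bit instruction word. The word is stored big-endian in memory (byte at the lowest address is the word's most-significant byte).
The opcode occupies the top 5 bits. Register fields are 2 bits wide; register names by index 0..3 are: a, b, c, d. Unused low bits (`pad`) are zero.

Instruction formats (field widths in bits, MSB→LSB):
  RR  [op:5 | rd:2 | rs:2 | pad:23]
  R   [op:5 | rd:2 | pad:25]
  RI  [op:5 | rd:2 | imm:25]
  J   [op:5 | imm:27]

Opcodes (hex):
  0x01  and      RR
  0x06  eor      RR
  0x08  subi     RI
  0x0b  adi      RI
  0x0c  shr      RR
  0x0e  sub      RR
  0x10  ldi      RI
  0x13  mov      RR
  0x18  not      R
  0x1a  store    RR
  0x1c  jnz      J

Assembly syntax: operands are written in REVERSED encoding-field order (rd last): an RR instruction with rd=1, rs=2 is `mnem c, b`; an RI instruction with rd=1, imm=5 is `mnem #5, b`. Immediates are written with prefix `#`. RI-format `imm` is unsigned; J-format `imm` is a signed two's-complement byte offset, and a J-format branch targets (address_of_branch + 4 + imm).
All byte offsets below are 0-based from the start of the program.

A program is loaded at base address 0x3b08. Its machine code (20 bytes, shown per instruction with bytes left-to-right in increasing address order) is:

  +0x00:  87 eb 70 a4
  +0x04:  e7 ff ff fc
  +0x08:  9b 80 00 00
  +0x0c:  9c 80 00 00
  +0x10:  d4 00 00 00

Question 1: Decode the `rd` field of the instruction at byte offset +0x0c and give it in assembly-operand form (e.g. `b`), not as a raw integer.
@+0c  big-endian(9c 80 00 00) = 0x9c800000
  opcode bits[31:27]=0x13: mov/RR
  [26:25] rd=2 = c
  [24:23] rs=1 = b

c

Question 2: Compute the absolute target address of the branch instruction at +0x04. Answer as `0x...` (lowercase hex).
off 0x04: read e7 ff ff fc as big → 0xe7fffffc
  op=0xe7fffffc>>27=0x1c ⇒ jnz (J)
  imm: (w>>0)&0x7ffffff=0x7fffffc (s27→-4) → #-4
  target = base 0x3b08 + off 0x04 + 4 + imm -4 = 0x3b0c

0x3b0c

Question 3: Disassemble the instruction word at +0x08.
mov d, b

@+08  big-endian(9b 80 00 00) = 0x9b800000
  top 5b → 0x13 → mov [RR]
  rd@[26:25]=0x1 ⇒ b
  rs@[24:23]=0x3 ⇒ d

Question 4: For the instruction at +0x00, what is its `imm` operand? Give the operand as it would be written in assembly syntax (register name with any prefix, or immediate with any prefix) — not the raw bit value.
#32207012

off 0x00: read 87 eb 70 a4 as big → 0x87eb70a4
  opcode bits[31:27]=0x10: ldi/RI
  [26:25] rd=3 = d
  [24:0] imm=32207012 = #32207012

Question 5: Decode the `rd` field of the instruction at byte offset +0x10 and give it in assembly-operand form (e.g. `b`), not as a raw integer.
c

+0x10: d4 00 00 00 ⇒ word 0xd4000000 (big)
  top 5b → 0x1a → store [RR]
  rd: (w>>25)&0x3=0x2 → c
  rs: (w>>23)&0x3=0x0 → a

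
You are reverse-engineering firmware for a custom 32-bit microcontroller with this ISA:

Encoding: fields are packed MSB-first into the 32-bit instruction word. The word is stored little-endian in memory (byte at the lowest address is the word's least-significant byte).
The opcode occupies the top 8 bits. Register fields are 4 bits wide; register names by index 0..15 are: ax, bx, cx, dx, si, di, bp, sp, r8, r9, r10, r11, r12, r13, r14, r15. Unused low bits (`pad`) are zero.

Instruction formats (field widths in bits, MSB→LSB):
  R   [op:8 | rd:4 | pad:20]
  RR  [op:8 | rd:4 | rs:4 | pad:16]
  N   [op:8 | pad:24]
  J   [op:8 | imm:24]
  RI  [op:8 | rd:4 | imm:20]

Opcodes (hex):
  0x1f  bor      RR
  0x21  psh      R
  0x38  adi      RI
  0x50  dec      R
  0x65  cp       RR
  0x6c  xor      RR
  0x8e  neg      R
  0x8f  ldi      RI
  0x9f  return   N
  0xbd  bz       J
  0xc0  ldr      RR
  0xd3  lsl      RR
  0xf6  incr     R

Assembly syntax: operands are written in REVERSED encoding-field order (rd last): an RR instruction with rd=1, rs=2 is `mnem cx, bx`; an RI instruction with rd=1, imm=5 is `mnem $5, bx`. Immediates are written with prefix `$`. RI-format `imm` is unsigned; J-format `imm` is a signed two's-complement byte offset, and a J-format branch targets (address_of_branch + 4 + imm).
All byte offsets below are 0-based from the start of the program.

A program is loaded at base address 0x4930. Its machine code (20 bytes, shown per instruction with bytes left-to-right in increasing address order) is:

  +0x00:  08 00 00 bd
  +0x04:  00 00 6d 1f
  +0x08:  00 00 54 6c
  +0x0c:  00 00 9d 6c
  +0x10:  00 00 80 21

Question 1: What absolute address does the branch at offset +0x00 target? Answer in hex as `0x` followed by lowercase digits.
off 0x00: read 08 00 00 bd as little → 0xbd000008
  top 8b → 0xbd → bz [J]
  [23:0] imm=8 = $8
  target = base 0x4930 + off 0x00 + 4 + imm 8 = 0x493c

0x493c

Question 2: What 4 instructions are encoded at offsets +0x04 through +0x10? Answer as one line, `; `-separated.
bor r13, bp; xor si, di; xor r13, r9; psh r8

@+04  little-endian(00 00 6d 1f) = 0x1f6d0000
  opcode bits[31:24]=0x1f: bor/RR
  [23:20] rd=6 = bp
  [19:16] rs=13 = r13
@+08  little-endian(00 00 54 6c) = 0x6c540000
  opcode bits[31:24]=0x6c: xor/RR
  [23:20] rd=5 = di
  [19:16] rs=4 = si
@+0c  little-endian(00 00 9d 6c) = 0x6c9d0000
  opcode bits[31:24]=0x6c: xor/RR
  [23:20] rd=9 = r9
  [19:16] rs=13 = r13
@+10  little-endian(00 00 80 21) = 0x21800000
  opcode bits[31:24]=0x21: psh/R
  [23:20] rd=8 = r8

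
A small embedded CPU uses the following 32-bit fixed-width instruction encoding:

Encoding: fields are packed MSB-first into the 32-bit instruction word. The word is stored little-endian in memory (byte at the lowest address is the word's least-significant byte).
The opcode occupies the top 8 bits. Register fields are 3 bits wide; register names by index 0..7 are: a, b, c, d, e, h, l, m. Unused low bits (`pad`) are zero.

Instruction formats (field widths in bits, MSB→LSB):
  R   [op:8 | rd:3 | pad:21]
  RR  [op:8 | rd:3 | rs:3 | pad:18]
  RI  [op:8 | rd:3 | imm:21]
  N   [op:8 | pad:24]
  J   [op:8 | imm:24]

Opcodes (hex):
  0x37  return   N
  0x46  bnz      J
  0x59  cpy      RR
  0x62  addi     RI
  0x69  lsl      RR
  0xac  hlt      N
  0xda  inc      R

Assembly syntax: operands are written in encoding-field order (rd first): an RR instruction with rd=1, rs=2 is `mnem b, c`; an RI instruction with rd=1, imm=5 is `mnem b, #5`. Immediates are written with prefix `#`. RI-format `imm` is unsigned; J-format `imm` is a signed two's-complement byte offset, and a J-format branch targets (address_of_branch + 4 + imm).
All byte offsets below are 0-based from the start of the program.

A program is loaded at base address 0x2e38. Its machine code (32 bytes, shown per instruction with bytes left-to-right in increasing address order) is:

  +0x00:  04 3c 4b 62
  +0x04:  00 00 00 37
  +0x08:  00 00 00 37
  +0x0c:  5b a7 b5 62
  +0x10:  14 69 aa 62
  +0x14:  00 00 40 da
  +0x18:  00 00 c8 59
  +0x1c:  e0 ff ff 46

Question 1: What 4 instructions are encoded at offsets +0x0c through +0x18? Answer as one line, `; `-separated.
addi h, #1419099; addi h, #682260; inc c; cpy l, c

@+0c  little-endian(5b a7 b5 62) = 0x62b5a75b
  op=0x62b5a75b>>24=0x62 ⇒ addi (RI)
  rd: (w>>21)&0x7=0x5 → h
  imm: (w>>0)&0x1fffff=0x15a75b → #1419099
@+10  little-endian(14 69 aa 62) = 0x62aa6914
  op=0x62aa6914>>24=0x62 ⇒ addi (RI)
  rd: (w>>21)&0x7=0x5 → h
  imm: (w>>0)&0x1fffff=0xa6914 → #682260
@+14  little-endian(00 00 40 da) = 0xda400000
  op=0xda400000>>24=0xda ⇒ inc (R)
  rd: (w>>21)&0x7=0x2 → c
@+18  little-endian(00 00 c8 59) = 0x59c80000
  op=0x59c80000>>24=0x59 ⇒ cpy (RR)
  rd: (w>>21)&0x7=0x6 → l
  rs: (w>>18)&0x7=0x2 → c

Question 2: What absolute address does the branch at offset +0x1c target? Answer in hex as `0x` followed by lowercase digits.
off 0x1c: read e0 ff ff 46 as little → 0x46ffffe0
  op=0x46ffffe0>>24=0x46 ⇒ bnz (J)
  [23:0] imm=16777184 (s24→-32) = #-32
  target = base 0x2e38 + off 0x1c + 4 + imm -32 = 0x2e38

0x2e38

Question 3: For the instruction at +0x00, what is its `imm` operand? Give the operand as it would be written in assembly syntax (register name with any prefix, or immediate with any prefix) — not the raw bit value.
#736260

+0x00: 04 3c 4b 62 ⇒ word 0x624b3c04 (little)
  top 8b → 0x62 → addi [RI]
  rd: (w>>21)&0x7=0x2 → c
  imm: (w>>0)&0x1fffff=0xb3c04 → #736260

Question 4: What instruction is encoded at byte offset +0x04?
+0x04: 00 00 00 37 ⇒ word 0x37000000 (little)
  opcode bits[31:24]=0x37: return/N

return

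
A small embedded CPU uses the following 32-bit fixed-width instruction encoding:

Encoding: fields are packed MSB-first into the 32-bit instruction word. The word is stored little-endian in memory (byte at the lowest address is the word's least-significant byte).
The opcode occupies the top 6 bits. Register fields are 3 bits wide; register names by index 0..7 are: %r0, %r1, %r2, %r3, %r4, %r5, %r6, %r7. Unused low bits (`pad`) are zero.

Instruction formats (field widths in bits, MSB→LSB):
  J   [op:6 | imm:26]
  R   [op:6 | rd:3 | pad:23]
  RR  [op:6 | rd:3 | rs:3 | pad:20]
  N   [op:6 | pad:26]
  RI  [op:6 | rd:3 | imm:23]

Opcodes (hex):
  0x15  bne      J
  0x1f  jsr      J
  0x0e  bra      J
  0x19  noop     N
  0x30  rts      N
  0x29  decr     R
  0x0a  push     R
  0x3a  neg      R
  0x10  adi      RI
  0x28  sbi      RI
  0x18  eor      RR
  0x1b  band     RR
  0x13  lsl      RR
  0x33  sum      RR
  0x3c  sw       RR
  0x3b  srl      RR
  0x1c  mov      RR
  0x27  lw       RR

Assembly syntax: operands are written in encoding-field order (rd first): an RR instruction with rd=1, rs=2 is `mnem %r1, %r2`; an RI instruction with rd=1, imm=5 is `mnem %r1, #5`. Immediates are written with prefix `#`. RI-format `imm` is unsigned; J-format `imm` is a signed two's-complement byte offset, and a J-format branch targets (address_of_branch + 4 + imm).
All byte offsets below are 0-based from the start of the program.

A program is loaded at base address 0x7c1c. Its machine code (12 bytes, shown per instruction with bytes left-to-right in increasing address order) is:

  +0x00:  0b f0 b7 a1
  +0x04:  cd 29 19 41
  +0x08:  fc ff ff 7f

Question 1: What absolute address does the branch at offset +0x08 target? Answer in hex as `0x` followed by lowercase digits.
[08] fc ff ff 7f → 0x7ffffffc
  opcode bits[31:26]=0x1f: jsr/J
  imm: (w>>0)&0x3ffffff=0x3fffffc (s26→-4) → #-4
  target = base 0x7c1c + off 0x08 + 4 + imm -4 = 0x7c24

0x7c24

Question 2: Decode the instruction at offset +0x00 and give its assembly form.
@+00  little-endian(0b f0 b7 a1) = 0xa1b7f00b
  op=0xa1b7f00b>>26=0x28 ⇒ sbi (RI)
  rd: (w>>23)&0x7=0x3 → %r3
  imm: (w>>0)&0x7fffff=0x37f00b → #3665931

sbi %r3, #3665931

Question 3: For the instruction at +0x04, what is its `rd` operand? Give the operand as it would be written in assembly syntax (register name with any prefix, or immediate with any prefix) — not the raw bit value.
%r2

[04] cd 29 19 41 → 0x411929cd
  opcode bits[31:26]=0x10: adi/RI
  rd: (w>>23)&0x7=0x2 → %r2
  imm: (w>>0)&0x7fffff=0x1929cd → #1649101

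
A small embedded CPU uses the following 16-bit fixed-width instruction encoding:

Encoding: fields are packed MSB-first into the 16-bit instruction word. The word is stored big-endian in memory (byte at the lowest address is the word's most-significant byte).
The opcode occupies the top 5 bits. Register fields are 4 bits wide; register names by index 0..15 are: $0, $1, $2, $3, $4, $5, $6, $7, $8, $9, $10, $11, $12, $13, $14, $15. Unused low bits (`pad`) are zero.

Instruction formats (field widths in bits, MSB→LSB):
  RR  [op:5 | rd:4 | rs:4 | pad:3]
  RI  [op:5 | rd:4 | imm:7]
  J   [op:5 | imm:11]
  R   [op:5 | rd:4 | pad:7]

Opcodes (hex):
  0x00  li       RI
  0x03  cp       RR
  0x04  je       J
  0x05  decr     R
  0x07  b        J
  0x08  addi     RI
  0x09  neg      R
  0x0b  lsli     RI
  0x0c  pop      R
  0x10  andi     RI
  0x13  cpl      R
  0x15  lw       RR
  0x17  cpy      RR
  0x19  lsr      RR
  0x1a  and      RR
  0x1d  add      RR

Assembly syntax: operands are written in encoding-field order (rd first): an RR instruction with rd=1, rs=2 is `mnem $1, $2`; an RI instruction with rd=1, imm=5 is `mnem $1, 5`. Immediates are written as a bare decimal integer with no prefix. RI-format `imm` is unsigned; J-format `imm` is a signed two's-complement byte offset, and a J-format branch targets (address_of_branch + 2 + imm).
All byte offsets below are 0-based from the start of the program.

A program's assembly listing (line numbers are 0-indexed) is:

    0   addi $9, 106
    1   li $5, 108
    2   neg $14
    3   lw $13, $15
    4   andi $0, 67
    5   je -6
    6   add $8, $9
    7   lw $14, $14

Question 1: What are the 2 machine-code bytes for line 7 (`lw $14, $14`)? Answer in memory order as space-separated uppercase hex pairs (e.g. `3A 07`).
L7: lw op=0x15:5|rd=14:4|rs=14:4|pad=0:3 ⇒ 0xaf70 ⇒ big af 70

AF 70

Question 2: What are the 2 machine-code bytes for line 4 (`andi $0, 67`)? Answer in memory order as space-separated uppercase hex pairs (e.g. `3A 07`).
80 43

L4: andi op=0x10:5|rd=0:4|imm=67:7 ⇒ 0x8043 ⇒ big 80 43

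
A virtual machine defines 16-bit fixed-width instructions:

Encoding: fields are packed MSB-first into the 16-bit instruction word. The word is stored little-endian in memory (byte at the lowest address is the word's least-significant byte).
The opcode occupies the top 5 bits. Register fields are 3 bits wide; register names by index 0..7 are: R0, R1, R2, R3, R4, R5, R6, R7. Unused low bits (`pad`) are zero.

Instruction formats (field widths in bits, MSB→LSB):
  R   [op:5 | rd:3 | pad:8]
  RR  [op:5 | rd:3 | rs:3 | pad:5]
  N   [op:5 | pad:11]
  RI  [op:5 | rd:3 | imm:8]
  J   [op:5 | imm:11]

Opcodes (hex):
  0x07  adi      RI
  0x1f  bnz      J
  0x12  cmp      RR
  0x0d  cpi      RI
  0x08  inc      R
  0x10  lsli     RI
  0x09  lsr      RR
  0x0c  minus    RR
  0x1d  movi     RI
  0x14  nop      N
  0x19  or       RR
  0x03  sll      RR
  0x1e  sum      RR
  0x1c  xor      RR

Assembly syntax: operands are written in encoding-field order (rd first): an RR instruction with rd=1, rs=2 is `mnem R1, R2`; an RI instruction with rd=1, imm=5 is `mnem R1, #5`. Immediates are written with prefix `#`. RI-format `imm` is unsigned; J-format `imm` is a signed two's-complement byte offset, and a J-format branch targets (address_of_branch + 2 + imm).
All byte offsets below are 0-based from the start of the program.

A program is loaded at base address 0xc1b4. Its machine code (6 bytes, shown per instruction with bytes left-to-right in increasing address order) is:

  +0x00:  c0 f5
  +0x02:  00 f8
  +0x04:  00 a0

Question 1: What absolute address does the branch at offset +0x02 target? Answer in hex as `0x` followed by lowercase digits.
0xc1b8

[02] 00 f8 → 0xf800
  opcode bits[15:11]=0x1f: bnz/J
  [10:0] imm=0 = #0
  target = base 0xc1b4 + off 0x02 + 2 + imm 0 = 0xc1b8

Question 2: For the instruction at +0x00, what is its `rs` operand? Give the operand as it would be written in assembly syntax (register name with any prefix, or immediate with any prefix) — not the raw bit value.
R6

+0x00: c0 f5 ⇒ word 0xf5c0 (little)
  top 5b → 0x1e → sum [RR]
  [10:8] rd=5 = R5
  [7:5] rs=6 = R6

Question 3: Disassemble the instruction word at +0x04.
nop

@+04  little-endian(00 a0) = 0xa000
  op=0xa000>>11=0x14 ⇒ nop (N)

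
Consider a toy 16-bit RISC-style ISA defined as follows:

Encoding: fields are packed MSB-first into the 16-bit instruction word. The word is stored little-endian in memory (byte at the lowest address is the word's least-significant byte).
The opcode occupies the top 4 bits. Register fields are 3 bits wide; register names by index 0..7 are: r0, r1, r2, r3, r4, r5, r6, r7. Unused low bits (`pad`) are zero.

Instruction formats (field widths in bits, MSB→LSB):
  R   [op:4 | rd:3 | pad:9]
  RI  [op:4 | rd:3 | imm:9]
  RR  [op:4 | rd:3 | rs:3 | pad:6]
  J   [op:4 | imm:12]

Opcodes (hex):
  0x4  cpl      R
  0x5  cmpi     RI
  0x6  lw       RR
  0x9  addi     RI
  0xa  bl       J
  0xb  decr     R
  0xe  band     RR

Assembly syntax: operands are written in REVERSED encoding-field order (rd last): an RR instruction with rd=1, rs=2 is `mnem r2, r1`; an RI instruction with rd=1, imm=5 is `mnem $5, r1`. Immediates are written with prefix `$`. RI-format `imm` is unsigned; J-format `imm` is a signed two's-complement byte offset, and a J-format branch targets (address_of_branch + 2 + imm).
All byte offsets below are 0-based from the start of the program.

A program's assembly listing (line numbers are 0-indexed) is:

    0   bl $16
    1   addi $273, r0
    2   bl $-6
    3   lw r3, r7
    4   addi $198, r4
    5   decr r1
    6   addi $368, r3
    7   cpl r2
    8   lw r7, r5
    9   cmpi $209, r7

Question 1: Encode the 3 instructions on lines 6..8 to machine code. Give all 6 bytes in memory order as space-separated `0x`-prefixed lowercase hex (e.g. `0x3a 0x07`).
6. addi fields op=0x9:4|rd=3:3|imm=368:9 → word 9770h → 70 97
7. cpl fields op=0x4:4|rd=2:3|pad=0:9 → word 4400h → 00 44
8. lw fields op=0x6:4|rd=5:3|rs=7:3|pad=0:6 → word 6bc0h → c0 6b

0x70 0x97 0x00 0x44 0xc0 0x6b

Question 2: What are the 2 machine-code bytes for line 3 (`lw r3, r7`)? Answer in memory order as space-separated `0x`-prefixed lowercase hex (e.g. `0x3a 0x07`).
3. lw fields op=0x6:4|rd=7:3|rs=3:3|pad=0:6 → word 6ec0h → c0 6e

0xc0 0x6e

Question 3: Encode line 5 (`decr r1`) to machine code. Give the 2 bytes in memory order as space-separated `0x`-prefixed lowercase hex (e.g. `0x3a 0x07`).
0x00 0xb2

line 5 (decr): pack op=0xb:4|rd=1:3|pad=0:9 = 0xb200; little→ 00 b2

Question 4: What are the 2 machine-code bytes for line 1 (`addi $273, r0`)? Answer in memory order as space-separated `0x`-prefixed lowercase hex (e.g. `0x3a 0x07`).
0x11 0x91

L1: addi op=0x9:4|rd=0:3|imm=273:9 ⇒ 0x9111 ⇒ little 11 91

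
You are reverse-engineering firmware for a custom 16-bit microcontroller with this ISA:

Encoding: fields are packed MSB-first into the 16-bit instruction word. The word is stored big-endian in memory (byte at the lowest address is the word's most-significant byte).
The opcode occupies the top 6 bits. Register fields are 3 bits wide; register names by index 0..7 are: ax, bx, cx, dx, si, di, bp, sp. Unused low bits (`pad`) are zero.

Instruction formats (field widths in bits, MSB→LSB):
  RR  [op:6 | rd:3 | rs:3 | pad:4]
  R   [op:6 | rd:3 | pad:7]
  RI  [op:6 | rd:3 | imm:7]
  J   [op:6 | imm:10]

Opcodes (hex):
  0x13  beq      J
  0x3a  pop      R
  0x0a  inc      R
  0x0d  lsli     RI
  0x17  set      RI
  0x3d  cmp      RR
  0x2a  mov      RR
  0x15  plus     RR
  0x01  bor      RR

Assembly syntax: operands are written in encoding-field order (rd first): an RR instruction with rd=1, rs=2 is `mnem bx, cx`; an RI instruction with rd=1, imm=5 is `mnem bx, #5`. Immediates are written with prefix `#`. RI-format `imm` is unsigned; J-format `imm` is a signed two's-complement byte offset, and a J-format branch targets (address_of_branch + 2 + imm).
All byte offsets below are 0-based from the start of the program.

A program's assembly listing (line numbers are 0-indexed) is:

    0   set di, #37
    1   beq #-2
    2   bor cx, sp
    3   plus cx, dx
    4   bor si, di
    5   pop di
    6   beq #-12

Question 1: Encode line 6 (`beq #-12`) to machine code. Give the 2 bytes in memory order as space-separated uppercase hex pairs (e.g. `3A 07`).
L6: beq op=0x13:6|imm=-12:10 ⇒ 0x4ff4 ⇒ big 4f f4

4F F4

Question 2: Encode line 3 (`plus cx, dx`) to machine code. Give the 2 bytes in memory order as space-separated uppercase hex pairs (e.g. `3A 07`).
3. plus fields op=0x15:6|rd=2:3|rs=3:3|pad=0:4 → word 5530h → 55 30

55 30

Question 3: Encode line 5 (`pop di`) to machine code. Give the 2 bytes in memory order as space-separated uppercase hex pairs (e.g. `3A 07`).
EA 80

L5: pop op=0x3a:6|rd=5:3|pad=0:7 ⇒ 0xea80 ⇒ big ea 80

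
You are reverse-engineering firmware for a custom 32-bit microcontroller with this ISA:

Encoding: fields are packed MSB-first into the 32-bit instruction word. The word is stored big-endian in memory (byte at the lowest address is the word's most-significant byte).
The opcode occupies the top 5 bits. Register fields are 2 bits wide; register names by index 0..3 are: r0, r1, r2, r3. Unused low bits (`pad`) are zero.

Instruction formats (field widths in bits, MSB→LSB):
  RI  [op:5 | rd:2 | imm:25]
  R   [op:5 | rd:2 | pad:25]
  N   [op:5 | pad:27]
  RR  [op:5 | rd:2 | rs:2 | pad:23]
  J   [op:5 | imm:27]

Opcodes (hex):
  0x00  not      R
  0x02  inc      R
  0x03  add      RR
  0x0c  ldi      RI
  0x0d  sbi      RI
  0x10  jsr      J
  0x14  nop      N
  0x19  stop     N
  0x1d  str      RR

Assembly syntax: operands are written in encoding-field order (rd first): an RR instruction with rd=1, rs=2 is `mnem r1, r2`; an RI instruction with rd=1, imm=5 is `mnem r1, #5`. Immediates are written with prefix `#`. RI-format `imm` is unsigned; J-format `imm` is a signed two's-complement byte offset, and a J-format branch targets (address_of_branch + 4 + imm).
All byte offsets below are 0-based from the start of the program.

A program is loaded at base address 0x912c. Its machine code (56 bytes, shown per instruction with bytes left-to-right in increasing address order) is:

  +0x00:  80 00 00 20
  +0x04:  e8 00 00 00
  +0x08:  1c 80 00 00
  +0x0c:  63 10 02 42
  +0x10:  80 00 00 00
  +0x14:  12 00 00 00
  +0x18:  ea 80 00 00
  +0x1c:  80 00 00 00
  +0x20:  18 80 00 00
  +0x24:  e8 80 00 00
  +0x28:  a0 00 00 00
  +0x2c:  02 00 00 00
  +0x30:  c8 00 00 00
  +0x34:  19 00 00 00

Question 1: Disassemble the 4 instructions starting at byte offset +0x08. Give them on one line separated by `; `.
@+08  big-endian(1c 80 00 00) = 0x1c800000
  top 5b → 0x3 → add [RR]
  rd: (w>>25)&0x3=0x2 → r2
  rs: (w>>23)&0x3=0x1 → r1
@+0c  big-endian(63 10 02 42) = 0x63100242
  top 5b → 0xc → ldi [RI]
  rd: (w>>25)&0x3=0x1 → r1
  imm: (w>>0)&0x1ffffff=0x1100242 → #17826370
@+10  big-endian(80 00 00 00) = 0x80000000
  top 5b → 0x10 → jsr [J]
  imm: (w>>0)&0x7ffffff=0x0 → #0
@+14  big-endian(12 00 00 00) = 0x12000000
  top 5b → 0x2 → inc [R]
  rd: (w>>25)&0x3=0x1 → r1

add r2, r1; ldi r1, #17826370; jsr #0; inc r1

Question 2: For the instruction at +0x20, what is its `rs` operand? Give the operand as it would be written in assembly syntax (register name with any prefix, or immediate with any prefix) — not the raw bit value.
r1

off 0x20: read 18 80 00 00 as big → 0x18800000
  top 5b → 0x3 → add [RR]
  [26:25] rd=0 = r0
  [24:23] rs=1 = r1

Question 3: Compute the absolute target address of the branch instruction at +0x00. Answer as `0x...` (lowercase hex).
off 0x00: read 80 00 00 20 as big → 0x80000020
  opcode bits[31:27]=0x10: jsr/J
  imm: (w>>0)&0x7ffffff=0x20 → #32
  target = base 0x912c + off 0x00 + 4 + imm 32 = 0x9150

0x9150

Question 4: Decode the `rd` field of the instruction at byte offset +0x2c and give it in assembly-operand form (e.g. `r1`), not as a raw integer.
@+2c  big-endian(02 00 00 00) = 0x02000000
  opcode bits[31:27]=0x0: not/R
  rd: (w>>25)&0x3=0x1 → r1

r1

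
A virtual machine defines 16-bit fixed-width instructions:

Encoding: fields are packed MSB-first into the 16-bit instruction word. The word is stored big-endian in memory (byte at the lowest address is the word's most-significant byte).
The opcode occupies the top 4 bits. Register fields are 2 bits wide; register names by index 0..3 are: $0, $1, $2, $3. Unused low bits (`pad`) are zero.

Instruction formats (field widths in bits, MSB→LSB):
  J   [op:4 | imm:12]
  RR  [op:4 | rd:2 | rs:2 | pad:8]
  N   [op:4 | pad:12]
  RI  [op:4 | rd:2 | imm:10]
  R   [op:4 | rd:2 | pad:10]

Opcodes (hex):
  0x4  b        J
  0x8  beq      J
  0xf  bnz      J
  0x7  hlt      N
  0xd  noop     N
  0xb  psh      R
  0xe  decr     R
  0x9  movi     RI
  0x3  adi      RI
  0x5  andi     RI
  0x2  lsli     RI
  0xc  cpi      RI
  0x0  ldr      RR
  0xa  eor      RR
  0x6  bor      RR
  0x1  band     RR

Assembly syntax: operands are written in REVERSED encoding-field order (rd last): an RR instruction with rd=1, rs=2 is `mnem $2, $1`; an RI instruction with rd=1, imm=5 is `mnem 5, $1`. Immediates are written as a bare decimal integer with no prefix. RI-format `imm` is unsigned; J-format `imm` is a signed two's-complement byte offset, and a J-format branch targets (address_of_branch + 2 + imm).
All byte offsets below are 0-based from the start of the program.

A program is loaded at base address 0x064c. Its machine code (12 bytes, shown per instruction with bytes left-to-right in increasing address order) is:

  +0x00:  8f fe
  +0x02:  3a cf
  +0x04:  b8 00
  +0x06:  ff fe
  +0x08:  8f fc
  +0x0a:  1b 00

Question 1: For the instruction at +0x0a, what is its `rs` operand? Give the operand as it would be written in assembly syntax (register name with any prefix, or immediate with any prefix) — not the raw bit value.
[0a] 1b 00 → 0x1b00
  top 4b → 0x1 → band [RR]
  [11:10] rd=2 = $2
  [9:8] rs=3 = $3

$3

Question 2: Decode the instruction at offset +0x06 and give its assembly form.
[06] ff fe → 0xfffe
  top 4b → 0xf → bnz [J]
  [11:0] imm=4094 (s12→-2) = -2

bnz -2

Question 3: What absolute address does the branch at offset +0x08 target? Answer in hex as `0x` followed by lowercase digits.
+0x08: 8f fc ⇒ word 0x8ffc (big)
  opcode bits[15:12]=0x8: beq/J
  imm: (w>>0)&0xfff=0xffc (s12→-4) → -4
  target = base 0x064c + off 0x08 + 2 + imm -4 = 0x0652

0x0652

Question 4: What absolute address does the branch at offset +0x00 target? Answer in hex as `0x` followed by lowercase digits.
0x064c

[00] 8f fe → 0x8ffe
  op=0x8ffe>>12=0x8 ⇒ beq (J)
  imm@[11:0]=0xffe (s12→-2) ⇒ -2
  target = base 0x064c + off 0x00 + 2 + imm -2 = 0x064c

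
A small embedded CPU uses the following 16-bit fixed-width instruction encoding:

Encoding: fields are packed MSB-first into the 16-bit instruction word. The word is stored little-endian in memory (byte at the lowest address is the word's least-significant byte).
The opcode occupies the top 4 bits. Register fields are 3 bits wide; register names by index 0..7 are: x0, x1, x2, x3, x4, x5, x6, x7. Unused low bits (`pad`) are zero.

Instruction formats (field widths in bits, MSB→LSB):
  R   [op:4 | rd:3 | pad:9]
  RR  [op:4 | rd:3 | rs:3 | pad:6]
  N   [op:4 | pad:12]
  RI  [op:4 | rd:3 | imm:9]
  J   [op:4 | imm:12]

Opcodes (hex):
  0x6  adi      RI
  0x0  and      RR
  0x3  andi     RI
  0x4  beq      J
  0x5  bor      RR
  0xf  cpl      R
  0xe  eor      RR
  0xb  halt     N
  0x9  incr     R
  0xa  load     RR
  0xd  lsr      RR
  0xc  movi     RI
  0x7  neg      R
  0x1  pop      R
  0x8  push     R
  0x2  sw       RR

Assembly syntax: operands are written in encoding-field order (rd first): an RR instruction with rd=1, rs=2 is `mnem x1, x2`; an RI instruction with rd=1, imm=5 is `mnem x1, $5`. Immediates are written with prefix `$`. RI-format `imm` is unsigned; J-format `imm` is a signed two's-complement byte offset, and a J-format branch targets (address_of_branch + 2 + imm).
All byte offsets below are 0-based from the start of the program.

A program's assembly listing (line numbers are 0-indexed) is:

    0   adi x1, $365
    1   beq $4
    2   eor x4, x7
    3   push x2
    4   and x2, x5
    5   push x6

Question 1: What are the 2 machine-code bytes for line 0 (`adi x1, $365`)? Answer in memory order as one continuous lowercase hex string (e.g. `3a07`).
6d63

0. adi fields op=0x6:4|rd=1:3|imm=365:9 → word 636dh → 6d 63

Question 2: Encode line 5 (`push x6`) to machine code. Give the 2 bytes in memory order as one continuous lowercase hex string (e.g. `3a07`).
5. push fields op=0x8:4|rd=6:3|pad=0:9 → word 8c00h → 00 8c

008c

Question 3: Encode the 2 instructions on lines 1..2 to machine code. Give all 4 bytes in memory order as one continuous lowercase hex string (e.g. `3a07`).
1. beq fields op=0x4:4|imm=4:12 → word 4004h → 04 40
2. eor fields op=0xe:4|rd=4:3|rs=7:3|pad=0:6 → word e9c0h → c0 e9

0440c0e9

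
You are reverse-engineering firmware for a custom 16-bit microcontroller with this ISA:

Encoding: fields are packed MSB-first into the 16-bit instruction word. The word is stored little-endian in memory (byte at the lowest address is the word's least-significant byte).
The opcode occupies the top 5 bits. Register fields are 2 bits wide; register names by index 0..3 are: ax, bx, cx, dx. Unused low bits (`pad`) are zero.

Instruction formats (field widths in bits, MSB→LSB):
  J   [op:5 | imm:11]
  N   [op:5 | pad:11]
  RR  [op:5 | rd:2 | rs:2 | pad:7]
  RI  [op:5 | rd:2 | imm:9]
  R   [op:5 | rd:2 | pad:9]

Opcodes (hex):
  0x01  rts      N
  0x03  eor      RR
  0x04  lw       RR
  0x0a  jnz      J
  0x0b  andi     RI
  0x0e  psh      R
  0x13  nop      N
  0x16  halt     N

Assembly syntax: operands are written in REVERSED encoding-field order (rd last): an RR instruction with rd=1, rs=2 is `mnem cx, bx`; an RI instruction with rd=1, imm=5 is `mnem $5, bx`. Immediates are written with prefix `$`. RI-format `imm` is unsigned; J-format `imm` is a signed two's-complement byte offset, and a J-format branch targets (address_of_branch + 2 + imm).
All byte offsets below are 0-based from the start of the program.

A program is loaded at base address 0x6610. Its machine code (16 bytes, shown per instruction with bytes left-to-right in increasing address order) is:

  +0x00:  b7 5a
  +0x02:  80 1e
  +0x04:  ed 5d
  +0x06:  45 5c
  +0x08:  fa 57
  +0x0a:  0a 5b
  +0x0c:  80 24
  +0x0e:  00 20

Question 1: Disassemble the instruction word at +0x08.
@+08  little-endian(fa 57) = 0x57fa
  op=0x57fa>>11=0xa ⇒ jnz (J)
  imm: (w>>0)&0x7ff=0x7fa (s11→-6) → $-6

jnz $-6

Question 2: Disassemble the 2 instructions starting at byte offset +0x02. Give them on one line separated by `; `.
eor bx, dx; andi $493, cx

@+02  little-endian(80 1e) = 0x1e80
  top 5b → 0x3 → eor [RR]
  [10:9] rd=3 = dx
  [8:7] rs=1 = bx
@+04  little-endian(ed 5d) = 0x5ded
  top 5b → 0xb → andi [RI]
  [10:9] rd=2 = cx
  [8:0] imm=493 = $493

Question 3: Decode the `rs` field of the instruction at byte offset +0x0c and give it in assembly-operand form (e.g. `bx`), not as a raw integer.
@+0c  little-endian(80 24) = 0x2480
  op=0x2480>>11=0x4 ⇒ lw (RR)
  rd@[10:9]=0x2 ⇒ cx
  rs@[8:7]=0x1 ⇒ bx

bx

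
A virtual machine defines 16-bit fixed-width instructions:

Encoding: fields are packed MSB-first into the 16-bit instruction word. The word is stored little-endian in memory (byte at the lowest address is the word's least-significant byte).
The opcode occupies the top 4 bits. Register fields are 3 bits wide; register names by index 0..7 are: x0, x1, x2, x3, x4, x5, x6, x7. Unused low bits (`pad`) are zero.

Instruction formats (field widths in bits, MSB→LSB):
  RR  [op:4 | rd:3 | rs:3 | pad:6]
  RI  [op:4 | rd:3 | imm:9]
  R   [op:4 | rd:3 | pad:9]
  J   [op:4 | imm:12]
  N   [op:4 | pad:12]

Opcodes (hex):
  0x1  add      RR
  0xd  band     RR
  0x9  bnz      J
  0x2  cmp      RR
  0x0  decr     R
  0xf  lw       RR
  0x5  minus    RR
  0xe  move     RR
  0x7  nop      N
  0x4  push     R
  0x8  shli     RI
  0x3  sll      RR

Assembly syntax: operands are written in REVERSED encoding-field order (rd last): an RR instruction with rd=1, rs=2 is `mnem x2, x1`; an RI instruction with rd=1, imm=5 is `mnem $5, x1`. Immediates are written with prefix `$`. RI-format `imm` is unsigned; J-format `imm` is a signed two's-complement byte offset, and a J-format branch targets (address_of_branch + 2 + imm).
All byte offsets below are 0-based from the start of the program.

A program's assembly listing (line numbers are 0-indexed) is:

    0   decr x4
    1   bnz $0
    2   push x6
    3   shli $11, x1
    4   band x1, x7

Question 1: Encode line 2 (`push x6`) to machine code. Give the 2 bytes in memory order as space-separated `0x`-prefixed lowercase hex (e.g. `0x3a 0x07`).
L2: push op=0x4:4|rd=6:3|pad=0:9 ⇒ 0x4c00 ⇒ little 00 4c

0x00 0x4c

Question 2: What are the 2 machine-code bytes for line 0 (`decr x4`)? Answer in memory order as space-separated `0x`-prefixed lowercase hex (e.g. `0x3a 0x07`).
line 0 (decr): pack op=0x0:4|rd=4:3|pad=0:9 = 0x0800; little→ 00 08

0x00 0x08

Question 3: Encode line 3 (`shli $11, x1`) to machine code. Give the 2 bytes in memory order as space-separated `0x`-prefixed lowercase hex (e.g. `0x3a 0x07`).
0x0b 0x82

line 3 (shli): pack op=0x8:4|rd=1:3|imm=11:9 = 0x820b; little→ 0b 82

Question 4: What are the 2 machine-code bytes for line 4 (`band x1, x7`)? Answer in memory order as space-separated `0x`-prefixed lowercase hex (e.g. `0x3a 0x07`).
0x40 0xde

4. band fields op=0xd:4|rd=7:3|rs=1:3|pad=0:6 → word de40h → 40 de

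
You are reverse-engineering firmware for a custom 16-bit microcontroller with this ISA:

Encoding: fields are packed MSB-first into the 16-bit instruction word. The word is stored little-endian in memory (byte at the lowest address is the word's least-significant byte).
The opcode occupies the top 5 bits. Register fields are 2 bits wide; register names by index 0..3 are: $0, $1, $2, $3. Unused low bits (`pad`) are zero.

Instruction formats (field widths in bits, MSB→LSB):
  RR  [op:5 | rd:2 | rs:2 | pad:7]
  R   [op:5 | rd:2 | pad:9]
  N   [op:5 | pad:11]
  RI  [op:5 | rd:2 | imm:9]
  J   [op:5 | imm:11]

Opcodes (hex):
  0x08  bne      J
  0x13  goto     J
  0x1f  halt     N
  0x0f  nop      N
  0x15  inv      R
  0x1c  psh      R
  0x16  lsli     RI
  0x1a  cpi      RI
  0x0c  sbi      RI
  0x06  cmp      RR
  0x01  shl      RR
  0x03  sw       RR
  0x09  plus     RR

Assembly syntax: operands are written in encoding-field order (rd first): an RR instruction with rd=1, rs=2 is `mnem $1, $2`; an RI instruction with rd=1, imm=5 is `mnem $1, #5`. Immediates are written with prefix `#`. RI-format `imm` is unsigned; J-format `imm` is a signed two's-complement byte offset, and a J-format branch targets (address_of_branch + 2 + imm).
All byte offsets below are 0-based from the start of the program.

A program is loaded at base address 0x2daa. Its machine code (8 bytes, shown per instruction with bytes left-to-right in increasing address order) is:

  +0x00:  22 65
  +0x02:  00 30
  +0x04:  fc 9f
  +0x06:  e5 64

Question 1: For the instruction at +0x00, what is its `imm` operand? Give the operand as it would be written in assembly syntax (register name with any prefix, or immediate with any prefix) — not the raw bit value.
#290

@+00  little-endian(22 65) = 0x6522
  op=0x6522>>11=0xc ⇒ sbi (RI)
  rd@[10:9]=0x2 ⇒ $2
  imm@[8:0]=0x122 ⇒ #290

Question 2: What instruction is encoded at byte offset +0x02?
cmp $0, $0

+0x02: 00 30 ⇒ word 0x3000 (little)
  op=0x3000>>11=0x6 ⇒ cmp (RR)
  [10:9] rd=0 = $0
  [8:7] rs=0 = $0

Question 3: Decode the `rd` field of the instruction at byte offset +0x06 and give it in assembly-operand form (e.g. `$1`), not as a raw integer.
$2

+0x06: e5 64 ⇒ word 0x64e5 (little)
  top 5b → 0xc → sbi [RI]
  [10:9] rd=2 = $2
  [8:0] imm=229 = #229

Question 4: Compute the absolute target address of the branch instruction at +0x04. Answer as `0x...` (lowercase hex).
+0x04: fc 9f ⇒ word 0x9ffc (little)
  opcode bits[15:11]=0x13: goto/J
  [10:0] imm=2044 (s11→-4) = #-4
  target = base 0x2daa + off 0x04 + 2 + imm -4 = 0x2dac

0x2dac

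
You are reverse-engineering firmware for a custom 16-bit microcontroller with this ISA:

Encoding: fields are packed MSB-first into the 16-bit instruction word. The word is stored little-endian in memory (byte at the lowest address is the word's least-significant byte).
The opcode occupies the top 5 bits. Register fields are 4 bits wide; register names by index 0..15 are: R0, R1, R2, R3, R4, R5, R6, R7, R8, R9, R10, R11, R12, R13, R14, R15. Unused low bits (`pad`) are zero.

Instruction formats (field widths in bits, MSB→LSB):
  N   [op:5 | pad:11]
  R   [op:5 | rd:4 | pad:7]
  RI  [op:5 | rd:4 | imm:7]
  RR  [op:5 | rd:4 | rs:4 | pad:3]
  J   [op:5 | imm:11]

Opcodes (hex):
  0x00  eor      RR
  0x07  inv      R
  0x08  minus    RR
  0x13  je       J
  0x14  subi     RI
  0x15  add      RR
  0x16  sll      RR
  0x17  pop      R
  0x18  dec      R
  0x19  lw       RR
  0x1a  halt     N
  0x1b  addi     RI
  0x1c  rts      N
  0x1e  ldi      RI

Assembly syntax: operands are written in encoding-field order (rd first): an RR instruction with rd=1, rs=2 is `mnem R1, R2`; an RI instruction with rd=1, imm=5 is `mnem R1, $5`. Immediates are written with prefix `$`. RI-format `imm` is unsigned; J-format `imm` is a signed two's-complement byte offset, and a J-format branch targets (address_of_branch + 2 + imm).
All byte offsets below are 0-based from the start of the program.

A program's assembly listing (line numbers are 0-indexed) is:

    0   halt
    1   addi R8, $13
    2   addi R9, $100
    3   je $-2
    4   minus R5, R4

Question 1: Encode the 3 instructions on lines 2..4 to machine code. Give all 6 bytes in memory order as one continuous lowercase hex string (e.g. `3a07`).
e4dcfe9fa042

L2: addi op=0x1b:5|rd=9:4|imm=100:7 ⇒ 0xdce4 ⇒ little e4 dc
L3: je op=0x13:5|imm=-2:11 ⇒ 0x9ffe ⇒ little fe 9f
L4: minus op=0x8:5|rd=5:4|rs=4:4|pad=0:3 ⇒ 0x42a0 ⇒ little a0 42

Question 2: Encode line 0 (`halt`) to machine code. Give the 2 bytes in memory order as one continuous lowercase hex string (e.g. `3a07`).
00d0

0. halt fields op=0x1a:5|pad=0:11 → word d000h → 00 d0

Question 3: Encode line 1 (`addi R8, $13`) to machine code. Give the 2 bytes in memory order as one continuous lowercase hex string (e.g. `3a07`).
0ddc

1. addi fields op=0x1b:5|rd=8:4|imm=13:7 → word dc0dh → 0d dc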